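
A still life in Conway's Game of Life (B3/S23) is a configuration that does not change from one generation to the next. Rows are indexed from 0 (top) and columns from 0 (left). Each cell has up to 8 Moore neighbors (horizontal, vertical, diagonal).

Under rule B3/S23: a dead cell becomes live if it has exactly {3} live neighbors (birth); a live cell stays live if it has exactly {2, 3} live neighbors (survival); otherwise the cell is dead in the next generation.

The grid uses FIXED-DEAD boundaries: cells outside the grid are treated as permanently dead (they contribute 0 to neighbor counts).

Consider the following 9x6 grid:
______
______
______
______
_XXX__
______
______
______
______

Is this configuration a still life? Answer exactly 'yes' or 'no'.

Answer: no

Derivation:
Compute generation 1 and compare to generation 0 (given above):
Generation 1:
______
______
______
__X___
__X___
__X___
______
______
______
Cell (3,2) differs: gen0=0 vs gen1=1 -> NOT a still life.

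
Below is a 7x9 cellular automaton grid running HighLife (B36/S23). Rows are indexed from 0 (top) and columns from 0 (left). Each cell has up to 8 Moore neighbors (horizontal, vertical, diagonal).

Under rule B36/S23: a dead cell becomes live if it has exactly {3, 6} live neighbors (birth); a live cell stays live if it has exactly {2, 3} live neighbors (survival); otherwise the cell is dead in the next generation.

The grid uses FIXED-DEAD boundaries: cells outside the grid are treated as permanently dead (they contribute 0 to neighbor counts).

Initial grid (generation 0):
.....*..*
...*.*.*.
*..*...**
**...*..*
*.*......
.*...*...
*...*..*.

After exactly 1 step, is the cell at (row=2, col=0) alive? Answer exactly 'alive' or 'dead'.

Simulating step by step:
Generation 0 (given above): 20 live cells
Generation 1: 16 live cells
....*.*..
.......*.
***....**
*.*....**
*.*......
**.......
.........

Cell (2,0) at generation 1: 1 -> alive

Answer: alive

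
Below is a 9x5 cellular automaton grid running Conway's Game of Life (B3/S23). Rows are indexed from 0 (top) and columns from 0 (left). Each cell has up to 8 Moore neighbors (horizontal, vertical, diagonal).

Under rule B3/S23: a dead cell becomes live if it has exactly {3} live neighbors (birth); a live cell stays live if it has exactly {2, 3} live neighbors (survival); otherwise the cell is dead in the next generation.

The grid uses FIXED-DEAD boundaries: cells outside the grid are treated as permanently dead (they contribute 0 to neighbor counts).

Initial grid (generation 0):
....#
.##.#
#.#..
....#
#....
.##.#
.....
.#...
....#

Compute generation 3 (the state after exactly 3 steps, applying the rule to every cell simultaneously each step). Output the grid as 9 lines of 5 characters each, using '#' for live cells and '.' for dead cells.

Answer: .###.
.#.#.
...#.
###..
..#..
.....
###..
.....
.....

Derivation:
Simulating step by step:
Generation 0 (given above): 13 live cells
Generation 1: 10 live cells
...#.
.##..
..#..
.#...
.#.#.
.#...
.##..
.....
.....
Generation 2: 12 live cells
..#..
.###.
..#..
.#...
##...
##...
.##..
.....
.....
Generation 3: 13 live cells
(generation 3 grid is the final answer)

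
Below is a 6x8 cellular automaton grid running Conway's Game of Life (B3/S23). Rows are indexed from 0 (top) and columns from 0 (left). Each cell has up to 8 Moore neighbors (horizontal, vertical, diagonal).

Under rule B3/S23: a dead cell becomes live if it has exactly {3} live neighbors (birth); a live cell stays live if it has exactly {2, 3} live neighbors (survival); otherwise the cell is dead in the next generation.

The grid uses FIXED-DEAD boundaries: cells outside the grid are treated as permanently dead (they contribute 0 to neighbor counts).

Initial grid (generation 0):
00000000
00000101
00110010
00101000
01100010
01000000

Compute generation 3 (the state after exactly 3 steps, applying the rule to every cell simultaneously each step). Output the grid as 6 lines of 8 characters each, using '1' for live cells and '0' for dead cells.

Simulating step by step:
Generation 0 (given above): 11 live cells
Generation 1: 12 live cells
00000000
00000010
00111110
00000100
01110000
01100000
Generation 2: 13 live cells
00000000
00011010
00011010
01000110
01010000
01010000
Generation 3: 12 live cells
(generation 3 grid is the final answer)

Answer: 00000000
00011000
00110011
00010110
11001000
00000000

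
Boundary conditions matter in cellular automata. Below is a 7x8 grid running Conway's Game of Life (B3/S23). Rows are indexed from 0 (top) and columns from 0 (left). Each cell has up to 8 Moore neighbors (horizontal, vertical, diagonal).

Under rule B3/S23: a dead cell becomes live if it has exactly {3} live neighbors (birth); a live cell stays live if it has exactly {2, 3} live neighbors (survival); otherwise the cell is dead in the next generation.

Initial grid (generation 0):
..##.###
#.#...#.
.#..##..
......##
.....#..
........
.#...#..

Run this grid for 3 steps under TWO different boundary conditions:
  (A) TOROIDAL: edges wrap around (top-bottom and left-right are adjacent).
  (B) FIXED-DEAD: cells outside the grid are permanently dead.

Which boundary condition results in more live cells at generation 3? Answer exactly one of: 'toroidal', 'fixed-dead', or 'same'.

Answer: toroidal

Derivation:
Under TOROIDAL boundary, generation 3:
#.###...
..#.#...
##...#..
.....#.#
.....#..
....##..
###.#...
Population = 18

Under FIXED-DEAD boundary, generation 3:
..##.###
...#.#.#
.....#.#
.....#.#
......#.
........
........
Population = 13

Comparison: toroidal=18, fixed-dead=13 -> toroidal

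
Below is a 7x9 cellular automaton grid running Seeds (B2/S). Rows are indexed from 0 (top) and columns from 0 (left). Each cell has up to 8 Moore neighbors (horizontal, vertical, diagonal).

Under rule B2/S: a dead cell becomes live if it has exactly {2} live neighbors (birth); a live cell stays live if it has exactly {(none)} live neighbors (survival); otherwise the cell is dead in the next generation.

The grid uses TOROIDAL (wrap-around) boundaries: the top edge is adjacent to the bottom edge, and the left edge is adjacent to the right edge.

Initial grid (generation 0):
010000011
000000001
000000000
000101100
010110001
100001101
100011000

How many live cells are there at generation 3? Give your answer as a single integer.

Simulating step by step:
Generation 0 (given above): 18 live cells
Generation 1: 10 live cells
000011100
000000000
000011110
100000010
000000000
001000000
000000000
Generation 2: 7 live cells
000000000
000100000
000000000
000010000
010000001
000000000
000110100
Generation 3: 13 live cells
001001000
000000000
000110000
100000000
100000000
101111010
000001000
Population at generation 3: 13

Answer: 13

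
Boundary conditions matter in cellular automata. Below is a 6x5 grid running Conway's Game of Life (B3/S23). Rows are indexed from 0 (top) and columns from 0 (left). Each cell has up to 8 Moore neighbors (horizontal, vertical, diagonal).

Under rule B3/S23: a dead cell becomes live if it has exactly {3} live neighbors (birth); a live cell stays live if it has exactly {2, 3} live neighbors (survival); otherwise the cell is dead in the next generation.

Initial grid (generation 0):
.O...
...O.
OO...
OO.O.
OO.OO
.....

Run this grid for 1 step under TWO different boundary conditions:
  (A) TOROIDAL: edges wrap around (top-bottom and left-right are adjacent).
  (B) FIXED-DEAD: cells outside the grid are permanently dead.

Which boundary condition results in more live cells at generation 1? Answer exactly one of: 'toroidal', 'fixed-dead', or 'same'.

Under TOROIDAL boundary, generation 1:
.....
OOO..
OO...
...O.
.O.O.
.OO.O
Population = 11

Under FIXED-DEAD boundary, generation 1:
.....
OOO..
OO...
...OO
OO.OO
.....
Population = 11

Comparison: toroidal=11, fixed-dead=11 -> same

Answer: same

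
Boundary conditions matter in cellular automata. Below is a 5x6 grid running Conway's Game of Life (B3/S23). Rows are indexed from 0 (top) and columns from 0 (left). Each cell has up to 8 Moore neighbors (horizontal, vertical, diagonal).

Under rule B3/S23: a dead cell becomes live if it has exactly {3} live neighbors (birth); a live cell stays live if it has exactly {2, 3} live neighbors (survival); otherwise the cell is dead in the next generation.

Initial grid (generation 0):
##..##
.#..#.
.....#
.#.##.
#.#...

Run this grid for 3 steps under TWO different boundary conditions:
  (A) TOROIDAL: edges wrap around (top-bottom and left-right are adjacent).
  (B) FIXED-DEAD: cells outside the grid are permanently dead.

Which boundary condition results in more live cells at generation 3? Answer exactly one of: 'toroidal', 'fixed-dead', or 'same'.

Answer: toroidal

Derivation:
Under TOROIDAL boundary, generation 3:
..#..#
###...
......
......
.#....
Population = 6

Under FIXED-DEAD boundary, generation 3:
##....
#...##
......
......
......
Population = 5

Comparison: toroidal=6, fixed-dead=5 -> toroidal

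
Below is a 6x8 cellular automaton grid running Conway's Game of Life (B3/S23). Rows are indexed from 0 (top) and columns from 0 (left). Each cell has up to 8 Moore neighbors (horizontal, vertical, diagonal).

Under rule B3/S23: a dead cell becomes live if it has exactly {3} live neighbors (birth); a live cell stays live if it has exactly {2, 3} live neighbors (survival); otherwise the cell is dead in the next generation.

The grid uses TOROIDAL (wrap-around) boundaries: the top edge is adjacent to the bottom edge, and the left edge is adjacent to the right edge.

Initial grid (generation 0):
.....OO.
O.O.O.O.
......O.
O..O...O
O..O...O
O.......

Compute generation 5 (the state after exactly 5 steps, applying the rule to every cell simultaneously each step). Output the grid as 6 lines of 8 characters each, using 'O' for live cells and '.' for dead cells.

Answer: ....OO..
O...O.O.
O...O.OO
O...O...
......O.
......O.

Derivation:
Simulating step by step:
Generation 0 (given above): 14 live cells
Generation 1: 14 live cells
.O...OO.
......O.
OO.O.OO.
O.....O.
.O......
O.....O.
Generation 2: 21 live cells
.....OO.
OOO.O...
OO...OO.
O.O..OO.
OO......
OO...OOO
Generation 3: 14 live cells
..O.O...
O.O.O...
...OO.O.
..O..OO.
..O.....
.O...O..
Generation 4: 22 live cells
..O.OO..
.OO.O...
.OO.O.OO
..O.OOO.
.OO..OO.
.OOO....
Generation 5: 13 live cells
(generation 5 grid is the final answer)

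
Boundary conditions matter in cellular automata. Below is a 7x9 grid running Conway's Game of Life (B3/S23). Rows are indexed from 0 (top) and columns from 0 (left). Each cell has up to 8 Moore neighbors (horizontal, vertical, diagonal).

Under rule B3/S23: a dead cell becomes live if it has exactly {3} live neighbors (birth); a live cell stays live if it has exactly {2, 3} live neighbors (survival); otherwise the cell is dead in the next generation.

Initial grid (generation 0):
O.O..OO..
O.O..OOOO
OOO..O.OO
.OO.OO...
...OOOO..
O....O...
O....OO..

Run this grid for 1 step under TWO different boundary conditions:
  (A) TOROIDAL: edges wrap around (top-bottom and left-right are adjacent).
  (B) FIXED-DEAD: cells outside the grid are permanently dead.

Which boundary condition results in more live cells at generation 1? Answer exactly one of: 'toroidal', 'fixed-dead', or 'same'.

Answer: fixed-dead

Derivation:
Under TOROIDAL boundary, generation 1:
O...O....
..OOO....
.........
.......OO
.OOO..O..
.........
O...O...O
Population = 14

Under FIXED-DEAD boundary, generation 1:
.....O...
O.OOO...O
O.......O
O......O.
.OOO..O..
.........
.....OO..
Population = 16

Comparison: toroidal=14, fixed-dead=16 -> fixed-dead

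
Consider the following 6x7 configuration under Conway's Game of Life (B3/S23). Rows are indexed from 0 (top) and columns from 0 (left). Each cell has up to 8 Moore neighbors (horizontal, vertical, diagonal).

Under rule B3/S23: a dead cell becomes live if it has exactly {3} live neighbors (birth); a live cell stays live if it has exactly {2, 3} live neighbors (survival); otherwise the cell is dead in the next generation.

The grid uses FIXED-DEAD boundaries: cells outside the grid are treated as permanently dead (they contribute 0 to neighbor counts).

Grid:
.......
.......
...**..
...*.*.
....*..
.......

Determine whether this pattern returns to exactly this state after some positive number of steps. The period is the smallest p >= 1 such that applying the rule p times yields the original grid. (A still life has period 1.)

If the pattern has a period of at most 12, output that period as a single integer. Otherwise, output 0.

Simulating and comparing each generation to the original:
Gen 0 (original, given above): 5 live cells
Gen 1: 5 live cells, MATCHES original -> period = 1

Answer: 1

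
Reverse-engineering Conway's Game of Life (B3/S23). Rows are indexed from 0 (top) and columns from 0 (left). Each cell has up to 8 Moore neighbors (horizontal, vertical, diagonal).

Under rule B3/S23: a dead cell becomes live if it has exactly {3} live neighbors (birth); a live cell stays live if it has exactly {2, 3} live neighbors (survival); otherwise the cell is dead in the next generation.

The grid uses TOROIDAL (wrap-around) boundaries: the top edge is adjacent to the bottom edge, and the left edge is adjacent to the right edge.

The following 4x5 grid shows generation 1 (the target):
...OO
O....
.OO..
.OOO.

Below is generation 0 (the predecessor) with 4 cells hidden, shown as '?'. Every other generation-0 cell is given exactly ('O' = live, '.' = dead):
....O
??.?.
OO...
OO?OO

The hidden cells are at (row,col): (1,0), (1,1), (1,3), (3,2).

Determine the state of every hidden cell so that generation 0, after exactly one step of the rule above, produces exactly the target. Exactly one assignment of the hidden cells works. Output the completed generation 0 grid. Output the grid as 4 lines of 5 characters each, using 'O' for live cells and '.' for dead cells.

Answer: ....O
.....
OO...
OO.OO

Derivation:
Hidden generation-0 cells (in order): (1,0), (1,1), (1,3), (3,2).
A hidden cell only influences target cells in its own 3x3 neighborhood. Try each of the 2^4 = 16 assignments, step the completed generation 0 forward once under B3/S23, and compare with the target:
  (1,0)=. (1,1)=. (1,3)=. (3,2)=. -> step reproduces the target at every cell -> ACCEPT
  (1,0)=. (1,1)=. (1,3)=. (3,2)=O -> step gives (0,1)='O' but target has '.' -> reject
  (1,0)=. (1,1)=. (1,3)=O (3,2)=. -> step gives (0,2)='O' but target has '.' -> reject
  (1,0)=. (1,1)=. (1,3)=O (3,2)=O -> step gives (0,1)='O' but target has '.' -> reject
  (1,0)=. (1,1)=O (1,3)=. (3,2)=. -> step gives (0,1)='O' but target has '.' -> reject
  (1,0)=. (1,1)=O (1,3)=. (3,2)=O -> step gives (0,3)='.' but target has 'O' -> reject
  (1,0)=. (1,1)=O (1,3)=O (3,2)=. -> step gives (0,1)='O' but target has '.' -> reject
  (1,0)=. (1,1)=O (1,3)=O (3,2)=O -> step gives (0,3)='.' but target has 'O' -> reject
  (1,0)=O (1,1)=. (1,3)=. (3,2)=. -> step gives (0,1)='O' but target has '.' -> reject
  (1,0)=O (1,1)=. (1,3)=. (3,2)=O -> step gives (0,2)='O' but target has '.' -> reject
  (1,0)=O (1,1)=. (1,3)=O (3,2)=. -> step gives (0,1)='O' but target has '.' -> reject
  (1,0)=O (1,1)=. (1,3)=O (3,2)=O -> step gives (0,3)='.' but target has 'O' -> reject
  (1,0)=O (1,1)=O (1,3)=. (3,2)=. -> step gives (0,2)='O' but target has '.' -> reject
  (1,0)=O (1,1)=O (1,3)=. (3,2)=O -> step gives (0,3)='.' but target has 'O' -> reject
  (1,0)=O (1,1)=O (1,3)=O (3,2)=. -> step gives (0,3)='.' but target has 'O' -> reject
  (1,0)=O (1,1)=O (1,3)=O (3,2)=O -> step gives (0,3)='.' but target has 'O' -> reject
Unique solution: (1,0)=dead, (1,1)=dead, (1,3)=dead, (3,2)=dead.
Check: live-neighbor counts of every cell in the completed generation 0:
42233
32112
43324
53324
Applying B3/S23 to generation 0 with these counts gives:
...OO
O....
.OO..
.OOO.
which matches the target exactly.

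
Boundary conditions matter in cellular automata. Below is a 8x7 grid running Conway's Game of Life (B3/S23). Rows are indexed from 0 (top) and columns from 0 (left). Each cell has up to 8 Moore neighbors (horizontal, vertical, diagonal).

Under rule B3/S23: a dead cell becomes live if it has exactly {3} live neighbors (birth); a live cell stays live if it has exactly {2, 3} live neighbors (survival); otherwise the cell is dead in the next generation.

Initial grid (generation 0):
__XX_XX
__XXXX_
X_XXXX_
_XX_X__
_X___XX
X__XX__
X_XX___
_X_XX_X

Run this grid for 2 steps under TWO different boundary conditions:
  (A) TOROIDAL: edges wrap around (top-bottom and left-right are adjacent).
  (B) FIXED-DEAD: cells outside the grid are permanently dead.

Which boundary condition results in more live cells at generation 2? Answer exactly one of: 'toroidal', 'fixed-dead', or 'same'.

Answer: fixed-dead

Derivation:
Under TOROIDAL boundary, generation 2:
_X____X
______X
_______
X____XX
X____XX
_X_____
_X_____
_X_____
Population = 12

Under FIXED-DEAD boundary, generation 2:
_______
_______
_______
XX_____
XX___XX
X____XX
XXX__X_
____X__
Population = 14

Comparison: toroidal=12, fixed-dead=14 -> fixed-dead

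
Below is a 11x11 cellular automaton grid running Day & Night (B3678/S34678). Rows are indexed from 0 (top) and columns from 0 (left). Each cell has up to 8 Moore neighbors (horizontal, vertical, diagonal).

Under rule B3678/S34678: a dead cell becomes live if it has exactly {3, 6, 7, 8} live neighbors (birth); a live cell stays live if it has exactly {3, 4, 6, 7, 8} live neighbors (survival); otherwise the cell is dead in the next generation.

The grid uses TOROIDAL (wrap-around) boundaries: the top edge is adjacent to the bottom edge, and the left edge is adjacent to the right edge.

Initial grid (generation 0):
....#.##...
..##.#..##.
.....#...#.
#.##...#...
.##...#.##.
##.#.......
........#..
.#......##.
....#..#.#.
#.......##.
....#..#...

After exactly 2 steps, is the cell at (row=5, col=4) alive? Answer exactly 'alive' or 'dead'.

Simulating step by step:
Generation 0 (given above): 34 live cells
Generation 1: 34 live cells
....#.##...
.....#.##..
.#....#...#
..#...#..##
.......#..#
.#.....###.
###......#.
.......###.
........##.
.......##.#
.....###...
Generation 2: 28 live cells
......#....
.....#.#...
#....##.#..
.......#.##
#.....##..#
.##.....##.
.#......##.
.#.......#.
........#.#
.......##..
.....#.....

Cell (5,4) at generation 2: 0 -> dead

Answer: dead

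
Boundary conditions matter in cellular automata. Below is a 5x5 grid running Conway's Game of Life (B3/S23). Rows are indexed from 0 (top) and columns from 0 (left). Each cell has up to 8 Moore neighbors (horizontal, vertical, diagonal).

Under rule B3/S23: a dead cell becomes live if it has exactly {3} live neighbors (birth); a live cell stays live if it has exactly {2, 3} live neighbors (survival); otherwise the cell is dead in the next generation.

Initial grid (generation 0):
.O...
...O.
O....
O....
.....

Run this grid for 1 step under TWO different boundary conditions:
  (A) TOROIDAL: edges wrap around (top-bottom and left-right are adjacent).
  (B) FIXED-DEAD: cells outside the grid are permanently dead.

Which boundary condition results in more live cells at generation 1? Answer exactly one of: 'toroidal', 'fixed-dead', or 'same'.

Under TOROIDAL boundary, generation 1:
.....
.....
....O
.....
.....
Population = 1

Under FIXED-DEAD boundary, generation 1:
.....
.....
.....
.....
.....
Population = 0

Comparison: toroidal=1, fixed-dead=0 -> toroidal

Answer: toroidal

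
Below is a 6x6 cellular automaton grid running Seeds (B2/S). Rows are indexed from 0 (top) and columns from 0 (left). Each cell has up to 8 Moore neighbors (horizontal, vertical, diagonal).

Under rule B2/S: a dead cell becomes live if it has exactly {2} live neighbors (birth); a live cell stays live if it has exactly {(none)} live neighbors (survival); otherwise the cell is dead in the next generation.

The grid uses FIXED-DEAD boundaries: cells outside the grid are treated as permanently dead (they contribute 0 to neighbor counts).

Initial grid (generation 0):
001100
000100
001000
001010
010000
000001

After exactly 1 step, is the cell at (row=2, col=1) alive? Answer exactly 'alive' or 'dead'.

Answer: alive

Derivation:
Simulating step by step:
Generation 0 (given above): 8 live cells
Generation 1: 9 live cells
000010
010010
010010
000000
001111
000000

Cell (2,1) at generation 1: 1 -> alive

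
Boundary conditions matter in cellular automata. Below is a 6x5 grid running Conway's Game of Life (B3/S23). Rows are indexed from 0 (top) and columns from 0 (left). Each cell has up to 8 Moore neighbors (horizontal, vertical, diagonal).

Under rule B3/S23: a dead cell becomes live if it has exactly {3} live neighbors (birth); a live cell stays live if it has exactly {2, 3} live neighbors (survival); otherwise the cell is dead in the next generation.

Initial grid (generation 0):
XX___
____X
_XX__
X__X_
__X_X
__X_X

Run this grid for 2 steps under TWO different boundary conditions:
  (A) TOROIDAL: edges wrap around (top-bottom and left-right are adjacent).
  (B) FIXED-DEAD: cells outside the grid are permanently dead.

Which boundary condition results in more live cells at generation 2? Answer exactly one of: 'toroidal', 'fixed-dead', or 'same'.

Answer: fixed-dead

Derivation:
Under TOROIDAL boundary, generation 2:
XX__X
_____
_____
_____
__X__
_____
Population = 4

Under FIXED-DEAD boundary, generation 2:
_____
__XX_
_X_X_
____X
__XX_
_____
Population = 7

Comparison: toroidal=4, fixed-dead=7 -> fixed-dead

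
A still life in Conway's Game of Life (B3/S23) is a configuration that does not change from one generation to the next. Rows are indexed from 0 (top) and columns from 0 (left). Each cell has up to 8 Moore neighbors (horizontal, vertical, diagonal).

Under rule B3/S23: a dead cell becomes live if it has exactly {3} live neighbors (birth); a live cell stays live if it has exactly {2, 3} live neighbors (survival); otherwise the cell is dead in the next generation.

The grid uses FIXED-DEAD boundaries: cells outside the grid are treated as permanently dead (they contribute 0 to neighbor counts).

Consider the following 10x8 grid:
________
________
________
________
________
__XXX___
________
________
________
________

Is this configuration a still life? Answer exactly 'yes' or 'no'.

Compute generation 1 and compare to generation 0 (given above):
Generation 1:
________
________
________
________
___X____
___X____
___X____
________
________
________
Cell (4,3) differs: gen0=0 vs gen1=1 -> NOT a still life.

Answer: no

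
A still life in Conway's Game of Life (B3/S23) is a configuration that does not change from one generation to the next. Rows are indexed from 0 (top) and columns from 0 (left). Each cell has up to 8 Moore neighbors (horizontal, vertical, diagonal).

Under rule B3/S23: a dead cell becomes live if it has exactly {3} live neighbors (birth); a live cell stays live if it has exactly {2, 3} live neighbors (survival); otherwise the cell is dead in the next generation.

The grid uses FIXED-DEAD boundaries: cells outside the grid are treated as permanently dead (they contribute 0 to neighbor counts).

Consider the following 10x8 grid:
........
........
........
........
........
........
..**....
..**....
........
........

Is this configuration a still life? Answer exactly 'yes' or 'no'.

Answer: yes

Derivation:
Compute generation 1 and compare to generation 0 (given above):
Generation 1:
........
........
........
........
........
........
..**....
..**....
........
........
The grids are IDENTICAL -> still life.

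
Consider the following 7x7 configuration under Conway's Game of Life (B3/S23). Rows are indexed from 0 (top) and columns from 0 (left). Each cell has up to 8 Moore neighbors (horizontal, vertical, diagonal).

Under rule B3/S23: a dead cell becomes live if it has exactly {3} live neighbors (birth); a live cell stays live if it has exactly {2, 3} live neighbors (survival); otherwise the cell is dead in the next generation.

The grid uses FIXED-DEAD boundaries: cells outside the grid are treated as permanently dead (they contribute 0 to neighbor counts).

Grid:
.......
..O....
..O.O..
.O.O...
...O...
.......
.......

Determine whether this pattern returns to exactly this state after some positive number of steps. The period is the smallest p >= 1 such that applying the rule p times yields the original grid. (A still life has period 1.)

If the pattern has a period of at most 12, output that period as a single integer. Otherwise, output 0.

Simulating and comparing each generation to the original:
Gen 0 (original, given above): 6 live cells
Gen 1: 6 live cells, differs from original
Gen 2: 6 live cells, MATCHES original -> period = 2

Answer: 2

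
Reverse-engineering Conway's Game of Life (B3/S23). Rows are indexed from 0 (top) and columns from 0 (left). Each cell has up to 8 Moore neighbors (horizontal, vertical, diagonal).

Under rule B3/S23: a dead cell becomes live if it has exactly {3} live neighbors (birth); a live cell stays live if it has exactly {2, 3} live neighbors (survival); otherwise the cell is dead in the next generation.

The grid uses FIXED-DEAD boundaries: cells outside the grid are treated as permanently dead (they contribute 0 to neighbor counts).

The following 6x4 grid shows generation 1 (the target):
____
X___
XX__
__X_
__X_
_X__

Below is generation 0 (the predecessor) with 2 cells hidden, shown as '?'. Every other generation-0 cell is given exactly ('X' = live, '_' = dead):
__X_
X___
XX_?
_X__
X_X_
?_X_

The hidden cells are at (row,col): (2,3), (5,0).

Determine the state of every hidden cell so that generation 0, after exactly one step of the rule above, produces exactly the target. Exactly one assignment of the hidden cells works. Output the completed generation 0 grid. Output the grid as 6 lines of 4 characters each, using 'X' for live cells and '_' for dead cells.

Answer: __X_
X___
XX__
_X__
X_X_
__X_

Derivation:
Hidden generation-0 cells (in order): (2,3), (5,0).
A hidden cell only influences target cells in its own 3x3 neighborhood. Try each of the 2^2 = 4 assignments, step the completed generation 0 forward once under B3/S23, and compare with the target:
  (2,3)=_ (5,0)=_ -> step reproduces the target at every cell -> ACCEPT
  (2,3)=_ (5,0)=X -> step gives (4,0)='X' but target has '_' -> reject
  (2,3)=X (5,0)=_ -> step gives (1,2)='X' but target has '_' -> reject
  (2,3)=X (5,0)=X -> step gives (1,2)='X' but target has '_' -> reject
Unique solution: (2,3)=dead, (5,0)=dead.
Check: live-neighbor counts of every cell in the completed generation 0:
1201
2421
3320
4431
1422
1312
Applying B3/S23 to generation 0 with these counts gives:
____
X___
XX__
__X_
__X_
_X__
which matches the target exactly.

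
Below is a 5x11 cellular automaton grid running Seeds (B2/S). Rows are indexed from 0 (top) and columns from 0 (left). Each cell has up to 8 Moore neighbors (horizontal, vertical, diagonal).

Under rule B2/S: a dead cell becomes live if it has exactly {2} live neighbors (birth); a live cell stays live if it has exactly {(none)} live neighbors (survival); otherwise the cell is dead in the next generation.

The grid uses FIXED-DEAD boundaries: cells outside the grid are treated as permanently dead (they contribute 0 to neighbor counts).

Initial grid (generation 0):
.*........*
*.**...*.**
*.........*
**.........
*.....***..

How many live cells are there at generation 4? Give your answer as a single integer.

Answer: 15

Derivation:
Simulating step by step:
Generation 0 (given above): 16 live cells
Generation 1: 9 live cells
*..*....*..
........*..
...*....*..
......*.**.
...........
Generation 2: 8 live cells
.......*.*.
..***......
...........
...........
.......***.
Generation 3: 8 live cells
..*.*...*..
........*..
..*.*......
.......*.*.
...........
Generation 4: 15 live cells
...*...*.*.
.**.**.*.*.
...*...*.*.
...*....*..
........*..
Population at generation 4: 15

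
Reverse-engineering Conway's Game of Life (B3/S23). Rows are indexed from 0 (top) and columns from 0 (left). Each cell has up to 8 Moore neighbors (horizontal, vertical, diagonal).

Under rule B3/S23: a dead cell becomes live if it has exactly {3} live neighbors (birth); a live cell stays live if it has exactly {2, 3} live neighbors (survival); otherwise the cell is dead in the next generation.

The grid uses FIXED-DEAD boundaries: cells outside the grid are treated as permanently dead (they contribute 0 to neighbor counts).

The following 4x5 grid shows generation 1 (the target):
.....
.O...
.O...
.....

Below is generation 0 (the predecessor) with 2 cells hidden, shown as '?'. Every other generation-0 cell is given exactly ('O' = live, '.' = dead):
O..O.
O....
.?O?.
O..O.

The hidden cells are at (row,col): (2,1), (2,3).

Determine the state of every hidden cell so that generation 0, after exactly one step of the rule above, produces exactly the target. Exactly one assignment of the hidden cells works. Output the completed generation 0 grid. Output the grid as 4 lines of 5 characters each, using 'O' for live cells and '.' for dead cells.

Hidden generation-0 cells (in order): (2,1), (2,3).
A hidden cell only influences target cells in its own 3x3 neighborhood. Try each of the 2^2 = 4 assignments, step the completed generation 0 forward once under B3/S23, and compare with the target:
  (2,1)=. (2,3)=. -> step reproduces the target at every cell -> ACCEPT
  (2,1)=. (2,3)=O -> step gives (1,2)='O' but target has '.' -> reject
  (2,1)=O (2,3)=. -> step gives (1,0)='O' but target has '.' -> reject
  (2,1)=O (2,3)=O -> step gives (1,0)='O' but target has '.' -> reject
Unique solution: (2,1)=dead, (2,3)=dead.
Check: live-neighbor counts of every cell in the completed generation 0:
12101
13221
23121
02211
Applying B3/S23 to generation 0 with these counts gives:
.....
.O...
.O...
.....
which matches the target exactly.

Answer: O..O.
O....
..O..
O..O.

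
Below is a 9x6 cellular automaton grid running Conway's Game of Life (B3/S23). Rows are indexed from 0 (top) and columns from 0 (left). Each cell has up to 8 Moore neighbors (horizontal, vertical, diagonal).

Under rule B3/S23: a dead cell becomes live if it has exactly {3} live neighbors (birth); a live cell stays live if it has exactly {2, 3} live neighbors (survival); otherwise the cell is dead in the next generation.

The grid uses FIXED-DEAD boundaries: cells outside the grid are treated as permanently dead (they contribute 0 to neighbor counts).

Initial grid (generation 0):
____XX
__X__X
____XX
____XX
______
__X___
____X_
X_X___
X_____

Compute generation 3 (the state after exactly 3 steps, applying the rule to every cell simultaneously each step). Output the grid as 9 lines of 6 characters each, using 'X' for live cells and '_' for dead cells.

Answer: ______
___XX_
___XX_
______
______
______
_X____
_X____
______

Derivation:
Simulating step by step:
Generation 0 (given above): 13 live cells
Generation 1: 10 live cells
____XX
___X__
___X__
____XX
______
______
_X_X__
_X____
_X____
Generation 2: 7 live cells
____X_
___X__
___X__
____X_
______
______
__X___
XX____
______
Generation 3: 6 live cells
(generation 3 grid is the final answer)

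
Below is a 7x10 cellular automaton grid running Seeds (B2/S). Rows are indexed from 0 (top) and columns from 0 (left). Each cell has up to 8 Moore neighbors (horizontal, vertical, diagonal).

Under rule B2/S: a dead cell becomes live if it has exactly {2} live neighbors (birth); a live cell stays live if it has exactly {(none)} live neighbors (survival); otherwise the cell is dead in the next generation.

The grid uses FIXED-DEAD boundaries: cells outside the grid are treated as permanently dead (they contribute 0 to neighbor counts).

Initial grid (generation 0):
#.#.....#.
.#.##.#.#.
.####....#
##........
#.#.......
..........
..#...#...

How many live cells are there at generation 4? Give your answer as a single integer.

Answer: 13

Derivation:
Simulating step by step:
Generation 0 (given above): 19 live cells
Generation 1: 8 live cells
....##...#
..........
.......##.
....#.....
..........
..##......
..........
Generation 2: 11 live cells
..........
....####.#
..........
.......##.
..#.#.....
..........
..##......
Generation 3: 12 live cells
....#..##.
........#.
....#....#
...#......
...#...##.
.#..#.....
..........
Generation 4: 13 live cells
.........#
...###....
...#....#.
..#....#.#
..........
..##...##.
..........
Population at generation 4: 13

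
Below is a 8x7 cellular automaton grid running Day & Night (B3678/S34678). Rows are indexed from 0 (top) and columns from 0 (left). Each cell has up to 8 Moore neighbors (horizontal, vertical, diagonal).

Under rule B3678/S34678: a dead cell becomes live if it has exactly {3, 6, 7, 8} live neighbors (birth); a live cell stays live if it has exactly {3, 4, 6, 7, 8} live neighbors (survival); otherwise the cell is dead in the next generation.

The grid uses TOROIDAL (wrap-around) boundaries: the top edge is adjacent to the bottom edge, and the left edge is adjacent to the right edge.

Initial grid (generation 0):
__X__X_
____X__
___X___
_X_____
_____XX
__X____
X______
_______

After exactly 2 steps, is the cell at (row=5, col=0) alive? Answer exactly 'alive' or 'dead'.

Simulating step by step:
Generation 0 (given above): 9 live cells
Generation 1: 2 live cells
_______
___X___
_______
_______
_______
______X
_______
_______
Generation 2: 0 live cells
_______
_______
_______
_______
_______
_______
_______
_______

Cell (5,0) at generation 2: 0 -> dead

Answer: dead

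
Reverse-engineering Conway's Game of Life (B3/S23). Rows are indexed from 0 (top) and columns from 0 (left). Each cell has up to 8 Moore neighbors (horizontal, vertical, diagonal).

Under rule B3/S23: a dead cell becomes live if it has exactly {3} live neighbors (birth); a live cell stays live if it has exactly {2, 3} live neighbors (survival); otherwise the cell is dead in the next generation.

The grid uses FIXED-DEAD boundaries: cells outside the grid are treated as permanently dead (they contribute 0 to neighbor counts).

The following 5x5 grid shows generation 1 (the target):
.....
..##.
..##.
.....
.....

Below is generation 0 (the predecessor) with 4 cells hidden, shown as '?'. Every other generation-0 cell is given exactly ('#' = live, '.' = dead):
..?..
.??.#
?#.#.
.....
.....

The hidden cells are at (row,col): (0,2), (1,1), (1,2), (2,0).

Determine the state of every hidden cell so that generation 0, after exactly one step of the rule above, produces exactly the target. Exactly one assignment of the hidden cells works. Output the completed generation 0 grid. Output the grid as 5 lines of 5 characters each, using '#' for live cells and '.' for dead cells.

Answer: .....
..#.#
.#.#.
.....
.....

Derivation:
Hidden generation-0 cells (in order): (0,2), (1,1), (1,2), (2,0).
A hidden cell only influences target cells in its own 3x3 neighborhood. Try each of the 2^4 = 16 assignments, step the completed generation 0 forward once under B3/S23, and compare with the target:
  (0,2)=. (1,1)=. (1,2)=. (2,0)=. -> step gives (1,2)='.' but target has '#' -> reject
  (0,2)=. (1,1)=. (1,2)=. (2,0)=# -> step gives (1,2)='.' but target has '#' -> reject
  (0,2)=. (1,1)=. (1,2)=# (2,0)=. -> step reproduces the target at every cell -> ACCEPT
  (0,2)=. (1,1)=. (1,2)=# (2,0)=# -> step gives (1,1)='#' but target has '.' -> reject
  (0,2)=. (1,1)=# (1,2)=. (2,0)=. -> step gives (1,3)='.' but target has '#' -> reject
  (0,2)=. (1,1)=# (1,2)=. (2,0)=# -> step gives (1,0)='#' but target has '.' -> reject
  (0,2)=. (1,1)=# (1,2)=# (2,0)=. -> step gives (1,1)='#' but target has '.' -> reject
  (0,2)=. (1,1)=# (1,2)=# (2,0)=# -> step gives (1,0)='#' but target has '.' -> reject
  (0,2)=# (1,1)=. (1,2)=. (2,0)=. -> step gives (2,2)='.' but target has '#' -> reject
  (0,2)=# (1,1)=. (1,2)=. (2,0)=# -> step gives (1,1)='#' but target has '.' -> reject
  (0,2)=# (1,1)=. (1,2)=# (2,0)=. -> step gives (0,3)='#' but target has '.' -> reject
  (0,2)=# (1,1)=. (1,2)=# (2,0)=# -> step gives (0,3)='#' but target has '.' -> reject
  (0,2)=# (1,1)=# (1,2)=. (2,0)=. -> step gives (1,1)='#' but target has '.' -> reject
  (0,2)=# (1,1)=# (1,2)=. (2,0)=# -> step gives (1,0)='#' but target has '.' -> reject
  (0,2)=# (1,1)=# (1,2)=# (2,0)=. -> step gives (0,1)='#' but target has '.' -> reject
  (0,2)=# (1,1)=# (1,2)=# (2,0)=# -> step gives (0,1)='#' but target has '.' -> reject
Unique solution: (0,2)=dead, (1,1)=dead, (1,2)=live, (2,0)=dead.
Check: live-neighbor counts of every cell in the completed generation 0:
01121
12231
11322
11211
00000
Applying B3/S23 to generation 0 with these counts gives:
.....
..##.
..##.
.....
.....
which matches the target exactly.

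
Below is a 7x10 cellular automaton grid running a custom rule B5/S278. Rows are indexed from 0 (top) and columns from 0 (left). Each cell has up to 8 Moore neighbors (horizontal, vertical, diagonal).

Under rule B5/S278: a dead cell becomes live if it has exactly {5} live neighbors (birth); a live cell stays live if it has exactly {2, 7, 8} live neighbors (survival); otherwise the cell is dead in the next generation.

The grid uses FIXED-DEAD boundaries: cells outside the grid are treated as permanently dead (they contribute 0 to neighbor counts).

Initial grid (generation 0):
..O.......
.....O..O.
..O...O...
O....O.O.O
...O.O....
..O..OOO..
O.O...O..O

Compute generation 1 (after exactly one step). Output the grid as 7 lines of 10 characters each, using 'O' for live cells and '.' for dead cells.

Simulating step by step:
Generation 0 (given above): 19 live cells
Generation 1: 3 live cells
(generation 1 grid is the final answer)

Answer: ..........
..........
..........
.....O....
..........
..O....O..
..........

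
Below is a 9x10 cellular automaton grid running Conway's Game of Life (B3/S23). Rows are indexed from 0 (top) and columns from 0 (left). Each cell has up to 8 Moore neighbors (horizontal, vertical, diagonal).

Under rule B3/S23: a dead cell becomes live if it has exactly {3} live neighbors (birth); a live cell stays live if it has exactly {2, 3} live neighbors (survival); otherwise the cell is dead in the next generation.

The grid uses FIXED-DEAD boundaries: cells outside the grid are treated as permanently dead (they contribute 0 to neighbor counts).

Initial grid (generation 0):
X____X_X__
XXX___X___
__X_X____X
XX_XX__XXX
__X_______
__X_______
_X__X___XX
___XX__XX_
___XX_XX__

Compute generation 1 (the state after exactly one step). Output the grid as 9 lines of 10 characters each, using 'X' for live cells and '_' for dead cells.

Answer: X_____X___
X_XX_XX___
____XX_X_X
_X__X___XX
__X_____X_
_XXX______
__X_X__XXX
__X___X__X
___XXXXXX_

Derivation:
Simulating step by step:
Generation 0 (given above): 31 live cells
Generation 1: 34 live cells
(generation 1 grid is the final answer)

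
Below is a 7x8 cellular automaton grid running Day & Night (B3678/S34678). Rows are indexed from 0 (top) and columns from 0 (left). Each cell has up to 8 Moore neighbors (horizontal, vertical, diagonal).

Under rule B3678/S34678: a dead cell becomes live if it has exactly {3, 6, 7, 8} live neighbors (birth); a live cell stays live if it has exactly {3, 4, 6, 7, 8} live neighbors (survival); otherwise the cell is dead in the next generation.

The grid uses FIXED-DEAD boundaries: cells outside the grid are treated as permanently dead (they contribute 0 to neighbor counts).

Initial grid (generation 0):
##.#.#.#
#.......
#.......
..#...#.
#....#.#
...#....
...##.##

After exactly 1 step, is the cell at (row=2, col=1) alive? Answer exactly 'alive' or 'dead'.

Simulating step by step:
Generation 0 (given above): 17 live cells
Generation 1: 6 live cells
........
#.......
.#......
.#......
......#.
.....#.#
........

Cell (2,1) at generation 1: 1 -> alive

Answer: alive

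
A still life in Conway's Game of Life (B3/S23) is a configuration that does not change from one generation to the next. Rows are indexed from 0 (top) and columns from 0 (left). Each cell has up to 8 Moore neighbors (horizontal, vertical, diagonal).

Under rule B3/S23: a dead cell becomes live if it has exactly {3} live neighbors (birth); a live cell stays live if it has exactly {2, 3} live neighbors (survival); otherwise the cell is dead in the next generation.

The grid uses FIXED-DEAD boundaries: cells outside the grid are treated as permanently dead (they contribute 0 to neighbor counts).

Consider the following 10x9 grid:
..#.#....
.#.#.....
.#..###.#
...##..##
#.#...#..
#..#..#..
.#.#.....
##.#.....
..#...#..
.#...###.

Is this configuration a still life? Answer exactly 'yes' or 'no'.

Compute generation 1 and compare to generation 0 (given above):
Generation 1:
..##.....
.#.#.....
.....##.#
.####...#
.##.###..
#..#.....
.#.##....
##.#.....
#.#..###.
.....###.
Cell (0,3) differs: gen0=0 vs gen1=1 -> NOT a still life.

Answer: no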